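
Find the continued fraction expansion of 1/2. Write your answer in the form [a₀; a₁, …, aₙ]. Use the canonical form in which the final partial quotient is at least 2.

1 = 0·2 + 1, so a_0 = 0
2 = 2·1 + 0, so a_1 = 2

[0; 2]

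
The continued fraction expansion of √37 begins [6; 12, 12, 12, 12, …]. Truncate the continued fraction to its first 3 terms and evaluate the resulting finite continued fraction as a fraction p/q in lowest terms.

882/145

Starting at the tail and folding back:
Start with 12.
12 + 1/(12/1) = 12 + 1/12 = 145/12
6 + 1/(145/12) = 6 + 12/145 = 882/145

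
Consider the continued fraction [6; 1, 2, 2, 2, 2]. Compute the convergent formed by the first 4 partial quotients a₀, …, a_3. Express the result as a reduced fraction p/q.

47/7

Start with 2.
2 + 1/(2/1) = 2 + 1/2 = 5/2
1 + 1/(5/2) = 1 + 2/5 = 7/5
6 + 1/(7/5) = 6 + 5/7 = 47/7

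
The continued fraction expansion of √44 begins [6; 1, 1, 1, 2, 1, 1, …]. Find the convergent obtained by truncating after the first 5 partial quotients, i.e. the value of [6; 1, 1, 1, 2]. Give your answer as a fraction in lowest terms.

53/8

Compute successive convergents:
a_0 = 6: 6/1
a_1 = 1: 7/1
a_2 = 1: 13/2
a_3 = 1: 20/3
a_4 = 2: 53/8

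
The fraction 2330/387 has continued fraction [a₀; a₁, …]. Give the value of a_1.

⌊2330/387⌋ = 6, remainder 8
⌊387/8⌋ = 48, remainder 3

48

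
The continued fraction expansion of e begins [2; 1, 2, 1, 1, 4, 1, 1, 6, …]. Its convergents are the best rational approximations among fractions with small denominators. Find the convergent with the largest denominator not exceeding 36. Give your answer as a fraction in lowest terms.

87/32

List convergents until the denominator exceeds the bound:
a_0 = 2: 2/1  (≤ bound)
a_1 = 1: 3/1  (≤ bound)
a_2 = 2: 8/3  (≤ bound)
a_3 = 1: 11/4  (≤ bound)
a_4 = 1: 19/7  (≤ bound)
a_5 = 4: 87/32  (≤ bound)
a_6 = 1: 106/39  (> 36, stop)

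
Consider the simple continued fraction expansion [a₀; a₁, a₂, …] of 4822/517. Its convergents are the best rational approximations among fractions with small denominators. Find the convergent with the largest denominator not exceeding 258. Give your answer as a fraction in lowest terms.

a_0 = 9: 9/1  (≤ bound)
a_1 = 3: 28/3  (≤ bound)
a_2 = 16: 457/49  (≤ bound)
a_3 = 1: 485/52  (≤ bound)
a_4 = 9: 4822/517  (> 258, stop)

485/52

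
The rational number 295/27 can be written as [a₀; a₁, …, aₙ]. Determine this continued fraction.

[10; 1, 12, 2]

295 = 10·27 + 25, so a_0 = 10
27 = 1·25 + 2, so a_1 = 1
25 = 12·2 + 1, so a_2 = 12
2 = 2·1 + 0, so a_3 = 2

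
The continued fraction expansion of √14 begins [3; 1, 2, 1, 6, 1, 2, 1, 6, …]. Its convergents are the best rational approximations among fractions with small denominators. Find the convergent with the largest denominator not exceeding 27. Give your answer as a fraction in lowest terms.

a_0 = 3: 3/1  (≤ bound)
a_1 = 1: 4/1  (≤ bound)
a_2 = 2: 11/3  (≤ bound)
a_3 = 1: 15/4  (≤ bound)
a_4 = 6: 101/27  (≤ bound)
a_5 = 1: 116/31  (> 27, stop)

101/27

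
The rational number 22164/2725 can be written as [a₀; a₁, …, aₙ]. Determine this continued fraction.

Repeatedly divide and take the remainder:
22164 = 8·2725 + 364, so a_0 = 8
2725 = 7·364 + 177, so a_1 = 7
364 = 2·177 + 10, so a_2 = 2
177 = 17·10 + 7, so a_3 = 17
10 = 1·7 + 3, so a_4 = 1
7 = 2·3 + 1, so a_5 = 2
3 = 3·1 + 0, so a_6 = 3

[8; 7, 2, 17, 1, 2, 3]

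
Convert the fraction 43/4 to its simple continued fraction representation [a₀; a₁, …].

⌊43/4⌋ = 10, remainder 3
⌊4/3⌋ = 1, remainder 1
⌊3/1⌋ = 3, remainder 0

[10; 1, 3]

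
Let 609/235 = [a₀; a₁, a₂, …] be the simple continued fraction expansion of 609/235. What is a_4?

Repeatedly divide and take the remainder:
609 ÷ 235 → quotient 2, remainder 139
235 ÷ 139 → quotient 1, remainder 96
139 ÷ 96 → quotient 1, remainder 43
96 ÷ 43 → quotient 2, remainder 10
43 ÷ 10 → quotient 4, remainder 3

4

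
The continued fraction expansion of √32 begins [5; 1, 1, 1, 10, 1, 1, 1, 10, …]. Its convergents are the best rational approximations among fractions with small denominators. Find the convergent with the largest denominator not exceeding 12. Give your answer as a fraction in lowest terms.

a_0 = 5: 5/1  (≤ bound)
a_1 = 1: 6/1  (≤ bound)
a_2 = 1: 11/2  (≤ bound)
a_3 = 1: 17/3  (≤ bound)
a_4 = 10: 181/32  (> 12, stop)

17/3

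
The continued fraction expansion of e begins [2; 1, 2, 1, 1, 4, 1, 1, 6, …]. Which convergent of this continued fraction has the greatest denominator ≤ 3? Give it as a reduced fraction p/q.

a_0 = 2: 2/1  (≤ bound)
a_1 = 1: 3/1  (≤ bound)
a_2 = 2: 8/3  (≤ bound)
a_3 = 1: 11/4  (> 3, stop)

8/3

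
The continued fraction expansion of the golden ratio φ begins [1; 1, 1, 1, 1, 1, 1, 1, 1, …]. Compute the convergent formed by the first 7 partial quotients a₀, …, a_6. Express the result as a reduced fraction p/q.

a_0 = 1: 1/1
a_1 = 1: 2/1
a_2 = 1: 3/2
a_3 = 1: 5/3
a_4 = 1: 8/5
a_5 = 1: 13/8
a_6 = 1: 21/13

21/13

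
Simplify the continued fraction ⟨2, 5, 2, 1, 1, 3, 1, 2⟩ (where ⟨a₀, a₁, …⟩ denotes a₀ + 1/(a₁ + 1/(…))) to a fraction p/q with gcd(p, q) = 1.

754/345

Use the convergent recurrence hₖ = aₖ·hₖ₋₁ + hₖ₋₂ (and likewise for the denominators kₖ):
a_0 = 2: 2/1
a_1 = 5: 11/5
a_2 = 2: 24/11
a_3 = 1: 35/16
a_4 = 1: 59/27
a_5 = 3: 212/97
a_6 = 1: 271/124
a_7 = 2: 754/345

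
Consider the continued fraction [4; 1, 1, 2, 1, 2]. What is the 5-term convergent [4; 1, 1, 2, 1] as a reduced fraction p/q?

32/7

Start with 1.
2 + 1/(1/1) = 2 + 1/1 = 3/1
1 + 1/(3/1) = 1 + 1/3 = 4/3
1 + 1/(4/3) = 1 + 3/4 = 7/4
4 + 1/(7/4) = 4 + 4/7 = 32/7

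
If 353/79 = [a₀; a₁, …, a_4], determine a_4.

2

353 ÷ 79 → quotient 4, remainder 37
79 ÷ 37 → quotient 2, remainder 5
37 ÷ 5 → quotient 7, remainder 2
5 ÷ 2 → quotient 2, remainder 1
2 ÷ 1 → quotient 2, remainder 0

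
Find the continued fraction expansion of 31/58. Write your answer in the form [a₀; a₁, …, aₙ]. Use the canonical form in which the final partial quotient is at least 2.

Repeatedly divide and take the remainder:
31 ÷ 58 → quotient 0, remainder 31
58 ÷ 31 → quotient 1, remainder 27
31 ÷ 27 → quotient 1, remainder 4
27 ÷ 4 → quotient 6, remainder 3
4 ÷ 3 → quotient 1, remainder 1
3 ÷ 1 → quotient 3, remainder 0

[0; 1, 1, 6, 1, 3]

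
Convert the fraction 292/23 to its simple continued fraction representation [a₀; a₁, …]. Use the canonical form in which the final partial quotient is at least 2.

[12; 1, 2, 3, 2]

Apply division with remainder until the remainder is 0:
⌊292/23⌋ = 12, remainder 16
⌊23/16⌋ = 1, remainder 7
⌊16/7⌋ = 2, remainder 2
⌊7/2⌋ = 3, remainder 1
⌊2/1⌋ = 2, remainder 0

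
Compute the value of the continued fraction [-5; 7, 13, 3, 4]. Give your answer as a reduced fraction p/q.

-5947/1224

Starting at the tail and folding back:
Start with 4.
3 + 1/(4/1) = 3 + 1/4 = 13/4
13 + 1/(13/4) = 13 + 4/13 = 173/13
7 + 1/(173/13) = 7 + 13/173 = 1224/173
-5 + 1/(1224/173) = -5 + 173/1224 = -5947/1224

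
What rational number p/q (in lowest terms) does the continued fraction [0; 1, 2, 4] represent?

9/13

Start with 4.
2 + 1/(4/1) = 2 + 1/4 = 9/4
1 + 1/(9/4) = 1 + 4/9 = 13/9
0 + 1/(13/9) = 0 + 9/13 = 9/13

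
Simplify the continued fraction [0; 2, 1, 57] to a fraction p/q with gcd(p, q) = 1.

Collapse the nested fraction from the inside out:
Start with 57.
1 + 1/(57/1) = 1 + 1/57 = 58/57
2 + 1/(58/57) = 2 + 57/58 = 173/58
0 + 1/(173/58) = 0 + 58/173 = 58/173

58/173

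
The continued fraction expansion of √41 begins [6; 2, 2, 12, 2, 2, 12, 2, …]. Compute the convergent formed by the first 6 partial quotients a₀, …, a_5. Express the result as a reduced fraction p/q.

a_0 = 6: 6/1
a_1 = 2: 13/2
a_2 = 2: 32/5
a_3 = 12: 397/62
a_4 = 2: 826/129
a_5 = 2: 2049/320

2049/320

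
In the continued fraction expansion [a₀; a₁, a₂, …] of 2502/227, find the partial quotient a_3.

2

⌊2502/227⌋ = 11, remainder 5
⌊227/5⌋ = 45, remainder 2
⌊5/2⌋ = 2, remainder 1
⌊2/1⌋ = 2, remainder 0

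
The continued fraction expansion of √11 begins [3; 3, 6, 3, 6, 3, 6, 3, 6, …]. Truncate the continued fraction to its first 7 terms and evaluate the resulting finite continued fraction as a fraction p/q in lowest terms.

25077/7561

Start with 6.
3 + 1/(6/1) = 3 + 1/6 = 19/6
6 + 1/(19/6) = 6 + 6/19 = 120/19
3 + 1/(120/19) = 3 + 19/120 = 379/120
6 + 1/(379/120) = 6 + 120/379 = 2394/379
3 + 1/(2394/379) = 3 + 379/2394 = 7561/2394
3 + 1/(7561/2394) = 3 + 2394/7561 = 25077/7561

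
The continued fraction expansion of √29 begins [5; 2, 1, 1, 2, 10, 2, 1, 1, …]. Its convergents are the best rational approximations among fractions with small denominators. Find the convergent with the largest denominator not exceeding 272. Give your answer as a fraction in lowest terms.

727/135

a_0 = 5: 5/1  (≤ bound)
a_1 = 2: 11/2  (≤ bound)
a_2 = 1: 16/3  (≤ bound)
a_3 = 1: 27/5  (≤ bound)
a_4 = 2: 70/13  (≤ bound)
a_5 = 10: 727/135  (≤ bound)
a_6 = 2: 1524/283  (> 272, stop)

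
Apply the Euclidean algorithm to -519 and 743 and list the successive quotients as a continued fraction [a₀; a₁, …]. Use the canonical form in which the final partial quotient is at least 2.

Run the Euclidean algorithm, recording each quotient:
-519 = -1·743 + 224, so a_0 = -1
743 = 3·224 + 71, so a_1 = 3
224 = 3·71 + 11, so a_2 = 3
71 = 6·11 + 5, so a_3 = 6
11 = 2·5 + 1, so a_4 = 2
5 = 5·1 + 0, so a_5 = 5

[-1; 3, 3, 6, 2, 5]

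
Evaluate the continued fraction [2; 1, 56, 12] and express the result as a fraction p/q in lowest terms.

2043/685

Build up convergents one term at a time:
a_0 = 2: 2/1
a_1 = 1: 3/1
a_2 = 56: 170/57
a_3 = 12: 2043/685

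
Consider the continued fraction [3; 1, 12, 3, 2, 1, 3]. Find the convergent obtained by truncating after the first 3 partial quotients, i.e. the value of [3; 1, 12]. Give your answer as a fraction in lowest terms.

51/13

Start with 12.
1 + 1/(12/1) = 1 + 1/12 = 13/12
3 + 1/(13/12) = 3 + 12/13 = 51/13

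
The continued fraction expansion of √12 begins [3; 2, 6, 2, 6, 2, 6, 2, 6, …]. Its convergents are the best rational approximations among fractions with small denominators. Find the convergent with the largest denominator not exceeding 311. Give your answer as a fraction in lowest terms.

List convergents until the denominator exceeds the bound:
a_0 = 3: 3/1  (≤ bound)
a_1 = 2: 7/2  (≤ bound)
a_2 = 6: 45/13  (≤ bound)
a_3 = 2: 97/28  (≤ bound)
a_4 = 6: 627/181  (≤ bound)
a_5 = 2: 1351/390  (> 311, stop)

627/181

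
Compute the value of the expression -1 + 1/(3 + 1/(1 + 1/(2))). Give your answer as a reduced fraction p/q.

Start with 2.
1 + 1/(2/1) = 1 + 1/2 = 3/2
3 + 1/(3/2) = 3 + 2/3 = 11/3
-1 + 1/(11/3) = -1 + 3/11 = -8/11

-8/11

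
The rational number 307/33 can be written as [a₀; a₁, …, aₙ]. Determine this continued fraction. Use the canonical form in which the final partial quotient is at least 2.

307 = 9·33 + 10, so a_0 = 9
33 = 3·10 + 3, so a_1 = 3
10 = 3·3 + 1, so a_2 = 3
3 = 3·1 + 0, so a_3 = 3

[9; 3, 3, 3]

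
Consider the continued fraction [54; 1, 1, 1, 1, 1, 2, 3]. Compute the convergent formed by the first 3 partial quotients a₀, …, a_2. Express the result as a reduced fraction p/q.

a_0 = 54: 54/1
a_1 = 1: 55/1
a_2 = 1: 109/2

109/2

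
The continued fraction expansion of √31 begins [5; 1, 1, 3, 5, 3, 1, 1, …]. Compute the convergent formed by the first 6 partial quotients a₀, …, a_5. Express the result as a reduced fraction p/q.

657/118

Build up convergents one term at a time:
a_0 = 5: 5/1
a_1 = 1: 6/1
a_2 = 1: 11/2
a_3 = 3: 39/7
a_4 = 5: 206/37
a_5 = 3: 657/118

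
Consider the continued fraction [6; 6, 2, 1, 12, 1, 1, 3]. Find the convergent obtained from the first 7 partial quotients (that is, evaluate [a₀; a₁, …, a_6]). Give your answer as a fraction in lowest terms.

Start with 1.
1 + 1/(1/1) = 1 + 1/1 = 2/1
12 + 1/(2/1) = 12 + 1/2 = 25/2
1 + 1/(25/2) = 1 + 2/25 = 27/25
2 + 1/(27/25) = 2 + 25/27 = 79/27
6 + 1/(79/27) = 6 + 27/79 = 501/79
6 + 1/(501/79) = 6 + 79/501 = 3085/501

3085/501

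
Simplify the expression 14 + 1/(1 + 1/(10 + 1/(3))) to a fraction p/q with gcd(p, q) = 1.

Compute successive convergents:
a_0 = 14: 14/1
a_1 = 1: 15/1
a_2 = 10: 164/11
a_3 = 3: 507/34

507/34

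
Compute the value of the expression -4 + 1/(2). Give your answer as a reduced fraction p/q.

Start with 2.
-4 + 1/(2/1) = -4 + 1/2 = -7/2

-7/2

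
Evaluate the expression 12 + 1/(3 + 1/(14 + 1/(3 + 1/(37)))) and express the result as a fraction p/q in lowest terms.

a_0 = 12: 12/1
a_1 = 3: 37/3
a_2 = 14: 530/43
a_3 = 3: 1627/132
a_4 = 37: 60729/4927

60729/4927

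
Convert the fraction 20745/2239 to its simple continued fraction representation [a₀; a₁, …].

[9; 3, 1, 3, 2, 1, 45]

20745 = 9·2239 + 594, so a_0 = 9
2239 = 3·594 + 457, so a_1 = 3
594 = 1·457 + 137, so a_2 = 1
457 = 3·137 + 46, so a_3 = 3
137 = 2·46 + 45, so a_4 = 2
46 = 1·45 + 1, so a_5 = 1
45 = 45·1 + 0, so a_6 = 45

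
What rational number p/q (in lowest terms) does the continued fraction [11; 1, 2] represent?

Start with 2.
1 + 1/(2/1) = 1 + 1/2 = 3/2
11 + 1/(3/2) = 11 + 2/3 = 35/3

35/3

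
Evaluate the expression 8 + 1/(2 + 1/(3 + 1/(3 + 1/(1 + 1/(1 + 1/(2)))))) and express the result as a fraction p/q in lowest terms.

1147/136

Use the convergent recurrence hₖ = aₖ·hₖ₋₁ + hₖ₋₂ (and likewise for the denominators kₖ):
a_0 = 8: 8/1
a_1 = 2: 17/2
a_2 = 3: 59/7
a_3 = 3: 194/23
a_4 = 1: 253/30
a_5 = 1: 447/53
a_6 = 2: 1147/136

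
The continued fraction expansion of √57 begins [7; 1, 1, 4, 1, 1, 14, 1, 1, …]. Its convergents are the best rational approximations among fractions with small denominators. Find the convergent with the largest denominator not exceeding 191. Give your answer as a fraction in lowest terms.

List convergents until the denominator exceeds the bound:
a_0 = 7: 7/1  (≤ bound)
a_1 = 1: 8/1  (≤ bound)
a_2 = 1: 15/2  (≤ bound)
a_3 = 4: 68/9  (≤ bound)
a_4 = 1: 83/11  (≤ bound)
a_5 = 1: 151/20  (≤ bound)
a_6 = 14: 2197/291  (> 191, stop)

151/20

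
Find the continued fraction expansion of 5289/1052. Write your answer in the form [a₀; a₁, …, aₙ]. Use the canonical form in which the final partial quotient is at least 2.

Repeatedly divide and take the remainder:
⌊5289/1052⌋ = 5, remainder 29
⌊1052/29⌋ = 36, remainder 8
⌊29/8⌋ = 3, remainder 5
⌊8/5⌋ = 1, remainder 3
⌊5/3⌋ = 1, remainder 2
⌊3/2⌋ = 1, remainder 1
⌊2/1⌋ = 2, remainder 0

[5; 36, 3, 1, 1, 1, 2]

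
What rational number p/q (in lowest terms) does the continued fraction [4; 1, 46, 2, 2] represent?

1180/237

Start with 2.
2 + 1/(2/1) = 2 + 1/2 = 5/2
46 + 1/(5/2) = 46 + 2/5 = 232/5
1 + 1/(232/5) = 1 + 5/232 = 237/232
4 + 1/(237/232) = 4 + 232/237 = 1180/237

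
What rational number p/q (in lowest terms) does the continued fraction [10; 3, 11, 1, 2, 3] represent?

3727/361

Starting at the tail and folding back:
Start with 3.
2 + 1/(3/1) = 2 + 1/3 = 7/3
1 + 1/(7/3) = 1 + 3/7 = 10/7
11 + 1/(10/7) = 11 + 7/10 = 117/10
3 + 1/(117/10) = 3 + 10/117 = 361/117
10 + 1/(361/117) = 10 + 117/361 = 3727/361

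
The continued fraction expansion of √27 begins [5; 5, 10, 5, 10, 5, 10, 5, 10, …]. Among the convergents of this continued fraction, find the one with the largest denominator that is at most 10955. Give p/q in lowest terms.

13775/2651

a_0 = 5: 5/1  (≤ bound)
a_1 = 5: 26/5  (≤ bound)
a_2 = 10: 265/51  (≤ bound)
a_3 = 5: 1351/260  (≤ bound)
a_4 = 10: 13775/2651  (≤ bound)
a_5 = 5: 70226/13515  (> 10955, stop)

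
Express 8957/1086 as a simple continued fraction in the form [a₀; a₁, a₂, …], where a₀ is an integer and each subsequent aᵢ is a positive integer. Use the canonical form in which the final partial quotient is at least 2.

[8; 4, 26, 1, 9]

⌊8957/1086⌋ = 8, remainder 269
⌊1086/269⌋ = 4, remainder 10
⌊269/10⌋ = 26, remainder 9
⌊10/9⌋ = 1, remainder 1
⌊9/1⌋ = 9, remainder 0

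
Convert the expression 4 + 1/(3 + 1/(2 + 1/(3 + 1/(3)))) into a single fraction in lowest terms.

339/79

a_0 = 4: 4/1
a_1 = 3: 13/3
a_2 = 2: 30/7
a_3 = 3: 103/24
a_4 = 3: 339/79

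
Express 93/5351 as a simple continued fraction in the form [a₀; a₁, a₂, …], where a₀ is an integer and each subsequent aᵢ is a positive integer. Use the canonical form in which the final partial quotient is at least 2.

[0; 57, 1, 1, 6, 7]

Repeatedly divide and take the remainder:
⌊93/5351⌋ = 0, remainder 93
⌊5351/93⌋ = 57, remainder 50
⌊93/50⌋ = 1, remainder 43
⌊50/43⌋ = 1, remainder 7
⌊43/7⌋ = 6, remainder 1
⌊7/1⌋ = 7, remainder 0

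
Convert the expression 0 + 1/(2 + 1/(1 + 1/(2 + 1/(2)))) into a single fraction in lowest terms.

7/19

a_0 = 0: 0/1
a_1 = 2: 1/2
a_2 = 1: 1/3
a_3 = 2: 3/8
a_4 = 2: 7/19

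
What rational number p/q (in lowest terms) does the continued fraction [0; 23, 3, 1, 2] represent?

Use the convergent recurrence hₖ = aₖ·hₖ₋₁ + hₖ₋₂ (and likewise for the denominators kₖ):
a_0 = 0: 0/1
a_1 = 23: 1/23
a_2 = 3: 3/70
a_3 = 1: 4/93
a_4 = 2: 11/256

11/256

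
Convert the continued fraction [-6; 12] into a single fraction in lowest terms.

Start with 12.
-6 + 1/(12/1) = -6 + 1/12 = -71/12

-71/12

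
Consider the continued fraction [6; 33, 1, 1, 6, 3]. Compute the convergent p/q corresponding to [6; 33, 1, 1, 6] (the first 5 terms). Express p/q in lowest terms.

2629/436

a_0 = 6: 6/1
a_1 = 33: 199/33
a_2 = 1: 205/34
a_3 = 1: 404/67
a_4 = 6: 2629/436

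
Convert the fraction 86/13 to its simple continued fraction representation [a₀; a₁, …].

[6; 1, 1, 1, 1, 2]

86 = 6·13 + 8, so a_0 = 6
13 = 1·8 + 5, so a_1 = 1
8 = 1·5 + 3, so a_2 = 1
5 = 1·3 + 2, so a_3 = 1
3 = 1·2 + 1, so a_4 = 1
2 = 2·1 + 0, so a_5 = 2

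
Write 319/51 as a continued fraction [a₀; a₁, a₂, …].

319 = 6·51 + 13, so a_0 = 6
51 = 3·13 + 12, so a_1 = 3
13 = 1·12 + 1, so a_2 = 1
12 = 12·1 + 0, so a_3 = 12

[6; 3, 1, 12]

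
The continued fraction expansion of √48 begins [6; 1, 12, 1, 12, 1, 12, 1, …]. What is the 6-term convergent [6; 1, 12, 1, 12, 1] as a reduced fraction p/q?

1351/195

Use the convergent recurrence hₖ = aₖ·hₖ₋₁ + hₖ₋₂ (and likewise for the denominators kₖ):
a_0 = 6: 6/1
a_1 = 1: 7/1
a_2 = 12: 90/13
a_3 = 1: 97/14
a_4 = 12: 1254/181
a_5 = 1: 1351/195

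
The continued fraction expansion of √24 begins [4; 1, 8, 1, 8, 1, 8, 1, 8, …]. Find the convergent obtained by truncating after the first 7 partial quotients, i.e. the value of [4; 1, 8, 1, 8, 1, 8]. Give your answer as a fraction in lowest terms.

4316/881

Start with 8.
1 + 1/(8/1) = 1 + 1/8 = 9/8
8 + 1/(9/8) = 8 + 8/9 = 80/9
1 + 1/(80/9) = 1 + 9/80 = 89/80
8 + 1/(89/80) = 8 + 80/89 = 792/89
1 + 1/(792/89) = 1 + 89/792 = 881/792
4 + 1/(881/792) = 4 + 792/881 = 4316/881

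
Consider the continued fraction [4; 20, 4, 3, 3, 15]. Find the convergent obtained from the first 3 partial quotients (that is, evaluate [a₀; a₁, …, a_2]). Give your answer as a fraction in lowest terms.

328/81

a_0 = 4: 4/1
a_1 = 20: 81/20
a_2 = 4: 328/81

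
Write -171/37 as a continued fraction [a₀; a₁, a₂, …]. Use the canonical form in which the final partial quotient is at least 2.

[-5; 2, 1, 1, 1, 4]

Repeatedly divide and take the remainder:
-171 ÷ 37 → quotient -5, remainder 14
37 ÷ 14 → quotient 2, remainder 9
14 ÷ 9 → quotient 1, remainder 5
9 ÷ 5 → quotient 1, remainder 4
5 ÷ 4 → quotient 1, remainder 1
4 ÷ 1 → quotient 4, remainder 0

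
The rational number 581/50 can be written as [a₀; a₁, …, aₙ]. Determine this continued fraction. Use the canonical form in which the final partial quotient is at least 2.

Apply division with remainder until the remainder is 0:
581 = 11·50 + 31, so a_0 = 11
50 = 1·31 + 19, so a_1 = 1
31 = 1·19 + 12, so a_2 = 1
19 = 1·12 + 7, so a_3 = 1
12 = 1·7 + 5, so a_4 = 1
7 = 1·5 + 2, so a_5 = 1
5 = 2·2 + 1, so a_6 = 2
2 = 2·1 + 0, so a_7 = 2

[11; 1, 1, 1, 1, 1, 2, 2]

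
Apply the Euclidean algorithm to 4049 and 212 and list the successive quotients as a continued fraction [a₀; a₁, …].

[19; 10, 10, 2]

⌊4049/212⌋ = 19, remainder 21
⌊212/21⌋ = 10, remainder 2
⌊21/2⌋ = 10, remainder 1
⌊2/1⌋ = 2, remainder 0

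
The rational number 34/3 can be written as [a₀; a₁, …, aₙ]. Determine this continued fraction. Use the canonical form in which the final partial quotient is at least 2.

[11; 3]

34 = 11·3 + 1, so a_0 = 11
3 = 3·1 + 0, so a_1 = 3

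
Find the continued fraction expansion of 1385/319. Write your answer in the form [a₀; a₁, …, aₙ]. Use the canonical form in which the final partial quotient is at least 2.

[4; 2, 1, 12, 1, 1, 1, 2]

1385 = 4·319 + 109, so a_0 = 4
319 = 2·109 + 101, so a_1 = 2
109 = 1·101 + 8, so a_2 = 1
101 = 12·8 + 5, so a_3 = 12
8 = 1·5 + 3, so a_4 = 1
5 = 1·3 + 2, so a_5 = 1
3 = 1·2 + 1, so a_6 = 1
2 = 2·1 + 0, so a_7 = 2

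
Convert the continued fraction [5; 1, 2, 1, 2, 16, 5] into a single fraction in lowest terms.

a_0 = 5: 5/1
a_1 = 1: 6/1
a_2 = 2: 17/3
a_3 = 1: 23/4
a_4 = 2: 63/11
a_5 = 16: 1031/180
a_6 = 5: 5218/911

5218/911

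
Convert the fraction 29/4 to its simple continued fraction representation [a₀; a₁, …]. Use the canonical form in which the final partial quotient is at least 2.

[7; 4]

29 = 7·4 + 1, so a_0 = 7
4 = 4·1 + 0, so a_1 = 4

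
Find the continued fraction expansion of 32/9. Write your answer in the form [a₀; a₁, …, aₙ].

[3; 1, 1, 4]

32 ÷ 9 → quotient 3, remainder 5
9 ÷ 5 → quotient 1, remainder 4
5 ÷ 4 → quotient 1, remainder 1
4 ÷ 1 → quotient 4, remainder 0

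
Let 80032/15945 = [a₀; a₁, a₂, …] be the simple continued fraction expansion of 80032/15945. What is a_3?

80032 = 5·15945 + 307, so a_0 = 5
15945 = 51·307 + 288, so a_1 = 51
307 = 1·288 + 19, so a_2 = 1
288 = 15·19 + 3, so a_3 = 15

15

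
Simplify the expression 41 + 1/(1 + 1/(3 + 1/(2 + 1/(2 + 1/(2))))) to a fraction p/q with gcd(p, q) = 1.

a_0 = 41: 41/1
a_1 = 1: 42/1
a_2 = 3: 167/4
a_3 = 2: 376/9
a_4 = 2: 919/22
a_5 = 2: 2214/53

2214/53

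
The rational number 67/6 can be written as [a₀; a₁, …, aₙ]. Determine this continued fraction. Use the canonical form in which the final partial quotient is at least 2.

Apply division with remainder until the remainder is 0:
⌊67/6⌋ = 11, remainder 1
⌊6/1⌋ = 6, remainder 0

[11; 6]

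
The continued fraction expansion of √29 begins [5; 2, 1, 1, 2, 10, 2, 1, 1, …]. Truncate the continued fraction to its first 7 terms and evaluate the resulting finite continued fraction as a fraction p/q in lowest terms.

1524/283

Use the convergent recurrence hₖ = aₖ·hₖ₋₁ + hₖ₋₂ (and likewise for the denominators kₖ):
a_0 = 5: 5/1
a_1 = 2: 11/2
a_2 = 1: 16/3
a_3 = 1: 27/5
a_4 = 2: 70/13
a_5 = 10: 727/135
a_6 = 2: 1524/283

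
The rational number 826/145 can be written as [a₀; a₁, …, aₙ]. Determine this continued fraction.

Apply division with remainder until the remainder is 0:
⌊826/145⌋ = 5, remainder 101
⌊145/101⌋ = 1, remainder 44
⌊101/44⌋ = 2, remainder 13
⌊44/13⌋ = 3, remainder 5
⌊13/5⌋ = 2, remainder 3
⌊5/3⌋ = 1, remainder 2
⌊3/2⌋ = 1, remainder 1
⌊2/1⌋ = 2, remainder 0

[5; 1, 2, 3, 2, 1, 1, 2]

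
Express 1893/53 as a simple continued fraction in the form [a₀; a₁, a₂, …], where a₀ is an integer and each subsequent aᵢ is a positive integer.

Repeatedly divide and take the remainder:
1893 ÷ 53 → quotient 35, remainder 38
53 ÷ 38 → quotient 1, remainder 15
38 ÷ 15 → quotient 2, remainder 8
15 ÷ 8 → quotient 1, remainder 7
8 ÷ 7 → quotient 1, remainder 1
7 ÷ 1 → quotient 7, remainder 0

[35; 1, 2, 1, 1, 7]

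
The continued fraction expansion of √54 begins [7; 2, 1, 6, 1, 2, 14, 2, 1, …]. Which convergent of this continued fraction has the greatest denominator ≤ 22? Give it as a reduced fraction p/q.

147/20

List convergents until the denominator exceeds the bound:
a_0 = 7: 7/1  (≤ bound)
a_1 = 2: 15/2  (≤ bound)
a_2 = 1: 22/3  (≤ bound)
a_3 = 6: 147/20  (≤ bound)
a_4 = 1: 169/23  (> 22, stop)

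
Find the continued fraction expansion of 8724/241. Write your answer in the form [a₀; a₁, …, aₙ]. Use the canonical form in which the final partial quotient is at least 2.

Repeatedly divide and take the remainder:
8724 ÷ 241 → quotient 36, remainder 48
241 ÷ 48 → quotient 5, remainder 1
48 ÷ 1 → quotient 48, remainder 0

[36; 5, 48]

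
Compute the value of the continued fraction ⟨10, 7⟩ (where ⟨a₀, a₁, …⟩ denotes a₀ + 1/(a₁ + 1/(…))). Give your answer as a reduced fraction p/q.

Collapse the nested fraction from the inside out:
Start with 7.
10 + 1/(7/1) = 10 + 1/7 = 71/7

71/7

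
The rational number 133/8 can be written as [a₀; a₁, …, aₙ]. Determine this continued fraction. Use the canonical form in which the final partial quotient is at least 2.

Run the Euclidean algorithm, recording each quotient:
133 = 16·8 + 5, so a_0 = 16
8 = 1·5 + 3, so a_1 = 1
5 = 1·3 + 2, so a_2 = 1
3 = 1·2 + 1, so a_3 = 1
2 = 2·1 + 0, so a_4 = 2

[16; 1, 1, 1, 2]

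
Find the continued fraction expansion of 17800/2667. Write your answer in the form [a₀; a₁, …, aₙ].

Repeatedly divide and take the remainder:
⌊17800/2667⌋ = 6, remainder 1798
⌊2667/1798⌋ = 1, remainder 869
⌊1798/869⌋ = 2, remainder 60
⌊869/60⌋ = 14, remainder 29
⌊60/29⌋ = 2, remainder 2
⌊29/2⌋ = 14, remainder 1
⌊2/1⌋ = 2, remainder 0

[6; 1, 2, 14, 2, 14, 2]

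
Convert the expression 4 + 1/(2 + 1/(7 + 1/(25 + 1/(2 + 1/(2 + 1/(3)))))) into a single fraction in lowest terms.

29097/6514

Compute successive convergents:
a_0 = 4: 4/1
a_1 = 2: 9/2
a_2 = 7: 67/15
a_3 = 25: 1684/377
a_4 = 2: 3435/769
a_5 = 2: 8554/1915
a_6 = 3: 29097/6514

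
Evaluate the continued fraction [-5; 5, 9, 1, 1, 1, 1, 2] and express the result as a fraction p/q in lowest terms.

Work from the innermost term outward:
Start with 2.
1 + 1/(2/1) = 1 + 1/2 = 3/2
1 + 1/(3/2) = 1 + 2/3 = 5/3
1 + 1/(5/3) = 1 + 3/5 = 8/5
1 + 1/(8/5) = 1 + 5/8 = 13/8
9 + 1/(13/8) = 9 + 8/13 = 125/13
5 + 1/(125/13) = 5 + 13/125 = 638/125
-5 + 1/(638/125) = -5 + 125/638 = -3065/638

-3065/638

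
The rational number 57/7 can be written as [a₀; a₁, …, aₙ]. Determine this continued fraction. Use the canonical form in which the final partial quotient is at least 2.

Apply division with remainder until the remainder is 0:
⌊57/7⌋ = 8, remainder 1
⌊7/1⌋ = 7, remainder 0

[8; 7]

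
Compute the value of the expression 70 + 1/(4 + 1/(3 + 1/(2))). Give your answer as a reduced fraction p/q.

2107/30

a_0 = 70: 70/1
a_1 = 4: 281/4
a_2 = 3: 913/13
a_3 = 2: 2107/30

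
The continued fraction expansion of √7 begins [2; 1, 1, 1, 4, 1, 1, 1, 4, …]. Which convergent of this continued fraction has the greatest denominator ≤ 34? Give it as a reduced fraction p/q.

a_0 = 2: 2/1  (≤ bound)
a_1 = 1: 3/1  (≤ bound)
a_2 = 1: 5/2  (≤ bound)
a_3 = 1: 8/3  (≤ bound)
a_4 = 4: 37/14  (≤ bound)
a_5 = 1: 45/17  (≤ bound)
a_6 = 1: 82/31  (≤ bound)
a_7 = 1: 127/48  (> 34, stop)

82/31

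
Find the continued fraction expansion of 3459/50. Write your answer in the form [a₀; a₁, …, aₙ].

[69; 5, 1, 1, 4]

⌊3459/50⌋ = 69, remainder 9
⌊50/9⌋ = 5, remainder 5
⌊9/5⌋ = 1, remainder 4
⌊5/4⌋ = 1, remainder 1
⌊4/1⌋ = 4, remainder 0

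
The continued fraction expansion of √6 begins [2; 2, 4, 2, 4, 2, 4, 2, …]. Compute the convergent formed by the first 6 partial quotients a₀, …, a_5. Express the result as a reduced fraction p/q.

485/198

Compute successive convergents:
a_0 = 2: 2/1
a_1 = 2: 5/2
a_2 = 4: 22/9
a_3 = 2: 49/20
a_4 = 4: 218/89
a_5 = 2: 485/198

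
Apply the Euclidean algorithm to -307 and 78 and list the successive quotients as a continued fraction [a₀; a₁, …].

Apply division with remainder until the remainder is 0:
-307 = -4·78 + 5, so a_0 = -4
78 = 15·5 + 3, so a_1 = 15
5 = 1·3 + 2, so a_2 = 1
3 = 1·2 + 1, so a_3 = 1
2 = 2·1 + 0, so a_4 = 2

[-4; 15, 1, 1, 2]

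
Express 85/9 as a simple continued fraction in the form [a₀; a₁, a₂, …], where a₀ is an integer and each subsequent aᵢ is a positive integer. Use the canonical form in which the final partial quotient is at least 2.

85 ÷ 9 → quotient 9, remainder 4
9 ÷ 4 → quotient 2, remainder 1
4 ÷ 1 → quotient 4, remainder 0

[9; 2, 4]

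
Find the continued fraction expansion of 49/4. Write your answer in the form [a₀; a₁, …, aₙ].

Apply division with remainder until the remainder is 0:
49 ÷ 4 → quotient 12, remainder 1
4 ÷ 1 → quotient 4, remainder 0

[12; 4]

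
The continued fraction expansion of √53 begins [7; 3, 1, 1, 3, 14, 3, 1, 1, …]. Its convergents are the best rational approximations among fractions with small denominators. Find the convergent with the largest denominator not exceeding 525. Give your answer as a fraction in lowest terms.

List convergents until the denominator exceeds the bound:
a_0 = 7: 7/1  (≤ bound)
a_1 = 3: 22/3  (≤ bound)
a_2 = 1: 29/4  (≤ bound)
a_3 = 1: 51/7  (≤ bound)
a_4 = 3: 182/25  (≤ bound)
a_5 = 14: 2599/357  (≤ bound)
a_6 = 3: 7979/1096  (> 525, stop)

2599/357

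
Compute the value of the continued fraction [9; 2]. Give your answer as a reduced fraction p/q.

a_0 = 9: 9/1
a_1 = 2: 19/2

19/2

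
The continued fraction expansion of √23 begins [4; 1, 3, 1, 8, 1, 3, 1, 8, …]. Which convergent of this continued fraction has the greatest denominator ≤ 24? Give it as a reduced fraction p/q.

24/5

List convergents until the denominator exceeds the bound:
a_0 = 4: 4/1  (≤ bound)
a_1 = 1: 5/1  (≤ bound)
a_2 = 3: 19/4  (≤ bound)
a_3 = 1: 24/5  (≤ bound)
a_4 = 8: 211/44  (> 24, stop)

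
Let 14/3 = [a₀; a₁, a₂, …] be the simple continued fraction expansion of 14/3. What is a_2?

2

14 = 4·3 + 2, so a_0 = 4
3 = 1·2 + 1, so a_1 = 1
2 = 2·1 + 0, so a_2 = 2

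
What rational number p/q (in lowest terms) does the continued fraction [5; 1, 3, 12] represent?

Start with 12.
3 + 1/(12/1) = 3 + 1/12 = 37/12
1 + 1/(37/12) = 1 + 12/37 = 49/37
5 + 1/(49/37) = 5 + 37/49 = 282/49

282/49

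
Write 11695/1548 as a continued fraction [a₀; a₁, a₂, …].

11695 = 7·1548 + 859, so a_0 = 7
1548 = 1·859 + 689, so a_1 = 1
859 = 1·689 + 170, so a_2 = 1
689 = 4·170 + 9, so a_3 = 4
170 = 18·9 + 8, so a_4 = 18
9 = 1·8 + 1, so a_5 = 1
8 = 8·1 + 0, so a_6 = 8

[7; 1, 1, 4, 18, 1, 8]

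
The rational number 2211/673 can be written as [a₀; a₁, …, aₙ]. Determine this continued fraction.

2211 = 3·673 + 192, so a_0 = 3
673 = 3·192 + 97, so a_1 = 3
192 = 1·97 + 95, so a_2 = 1
97 = 1·95 + 2, so a_3 = 1
95 = 47·2 + 1, so a_4 = 47
2 = 2·1 + 0, so a_5 = 2

[3; 3, 1, 1, 47, 2]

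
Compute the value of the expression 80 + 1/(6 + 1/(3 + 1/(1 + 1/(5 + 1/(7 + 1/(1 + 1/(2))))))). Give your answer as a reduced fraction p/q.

Compute successive convergents:
a_0 = 80: 80/1
a_1 = 6: 481/6
a_2 = 3: 1523/19
a_3 = 1: 2004/25
a_4 = 5: 11543/144
a_5 = 7: 82805/1033
a_6 = 1: 94348/1177
a_7 = 2: 271501/3387

271501/3387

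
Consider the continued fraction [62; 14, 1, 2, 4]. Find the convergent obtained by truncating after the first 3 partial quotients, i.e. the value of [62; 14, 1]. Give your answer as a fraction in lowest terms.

Start with 1.
14 + 1/(1/1) = 14 + 1/1 = 15/1
62 + 1/(15/1) = 62 + 1/15 = 931/15

931/15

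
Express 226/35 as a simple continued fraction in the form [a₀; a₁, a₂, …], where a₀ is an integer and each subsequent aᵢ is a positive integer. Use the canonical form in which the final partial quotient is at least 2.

226 = 6·35 + 16, so a_0 = 6
35 = 2·16 + 3, so a_1 = 2
16 = 5·3 + 1, so a_2 = 5
3 = 3·1 + 0, so a_3 = 3

[6; 2, 5, 3]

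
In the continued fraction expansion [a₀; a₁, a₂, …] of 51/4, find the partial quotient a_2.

3

⌊51/4⌋ = 12, remainder 3
⌊4/3⌋ = 1, remainder 1
⌊3/1⌋ = 3, remainder 0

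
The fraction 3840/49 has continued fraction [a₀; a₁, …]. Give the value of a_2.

1

Run the Euclidean algorithm, recording each quotient:
⌊3840/49⌋ = 78, remainder 18
⌊49/18⌋ = 2, remainder 13
⌊18/13⌋ = 1, remainder 5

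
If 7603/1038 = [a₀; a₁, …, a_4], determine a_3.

7603 ÷ 1038 → quotient 7, remainder 337
1038 ÷ 337 → quotient 3, remainder 27
337 ÷ 27 → quotient 12, remainder 13
27 ÷ 13 → quotient 2, remainder 1

2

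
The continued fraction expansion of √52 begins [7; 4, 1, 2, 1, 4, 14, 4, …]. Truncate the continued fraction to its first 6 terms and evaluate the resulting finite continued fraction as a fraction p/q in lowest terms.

Starting at the tail and folding back:
Start with 4.
1 + 1/(4/1) = 1 + 1/4 = 5/4
2 + 1/(5/4) = 2 + 4/5 = 14/5
1 + 1/(14/5) = 1 + 5/14 = 19/14
4 + 1/(19/14) = 4 + 14/19 = 90/19
7 + 1/(90/19) = 7 + 19/90 = 649/90

649/90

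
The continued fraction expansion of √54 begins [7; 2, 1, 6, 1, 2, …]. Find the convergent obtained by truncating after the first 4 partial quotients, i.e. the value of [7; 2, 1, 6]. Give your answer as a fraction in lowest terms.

147/20

Work from the innermost term outward:
Start with 6.
1 + 1/(6/1) = 1 + 1/6 = 7/6
2 + 1/(7/6) = 2 + 6/7 = 20/7
7 + 1/(20/7) = 7 + 7/20 = 147/20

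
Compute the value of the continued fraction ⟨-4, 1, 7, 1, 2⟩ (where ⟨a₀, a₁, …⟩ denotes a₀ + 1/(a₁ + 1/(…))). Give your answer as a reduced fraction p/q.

Starting at the tail and folding back:
Start with 2.
1 + 1/(2/1) = 1 + 1/2 = 3/2
7 + 1/(3/2) = 7 + 2/3 = 23/3
1 + 1/(23/3) = 1 + 3/23 = 26/23
-4 + 1/(26/23) = -4 + 23/26 = -81/26

-81/26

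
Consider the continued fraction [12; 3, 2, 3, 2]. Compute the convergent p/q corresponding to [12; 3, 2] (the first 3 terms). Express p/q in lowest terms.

86/7

Starting at the tail and folding back:
Start with 2.
3 + 1/(2/1) = 3 + 1/2 = 7/2
12 + 1/(7/2) = 12 + 2/7 = 86/7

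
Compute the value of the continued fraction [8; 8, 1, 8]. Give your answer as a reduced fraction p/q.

Use the convergent recurrence hₖ = aₖ·hₖ₋₁ + hₖ₋₂ (and likewise for the denominators kₖ):
a_0 = 8: 8/1
a_1 = 8: 65/8
a_2 = 1: 73/9
a_3 = 8: 649/80

649/80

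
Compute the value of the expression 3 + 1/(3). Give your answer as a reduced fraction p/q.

Work from the innermost term outward:
Start with 3.
3 + 1/(3/1) = 3 + 1/3 = 10/3

10/3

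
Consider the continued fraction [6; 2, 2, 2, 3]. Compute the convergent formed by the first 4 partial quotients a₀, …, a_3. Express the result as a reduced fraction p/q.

77/12

a_0 = 6: 6/1
a_1 = 2: 13/2
a_2 = 2: 32/5
a_3 = 2: 77/12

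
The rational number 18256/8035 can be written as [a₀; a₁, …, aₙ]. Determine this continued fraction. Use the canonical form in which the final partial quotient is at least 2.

[2; 3, 1, 2, 12, 59]

⌊18256/8035⌋ = 2, remainder 2186
⌊8035/2186⌋ = 3, remainder 1477
⌊2186/1477⌋ = 1, remainder 709
⌊1477/709⌋ = 2, remainder 59
⌊709/59⌋ = 12, remainder 1
⌊59/1⌋ = 59, remainder 0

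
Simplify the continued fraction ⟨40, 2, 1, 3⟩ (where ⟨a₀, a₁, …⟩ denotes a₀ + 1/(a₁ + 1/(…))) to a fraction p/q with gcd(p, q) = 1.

444/11

Start with 3.
1 + 1/(3/1) = 1 + 1/3 = 4/3
2 + 1/(4/3) = 2 + 3/4 = 11/4
40 + 1/(11/4) = 40 + 4/11 = 444/11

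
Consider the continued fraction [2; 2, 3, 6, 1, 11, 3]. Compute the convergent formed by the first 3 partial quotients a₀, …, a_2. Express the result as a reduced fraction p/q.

17/7

Work from the innermost term outward:
Start with 3.
2 + 1/(3/1) = 2 + 1/3 = 7/3
2 + 1/(7/3) = 2 + 3/7 = 17/7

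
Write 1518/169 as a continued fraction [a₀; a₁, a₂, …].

[8; 1, 55, 3]

1518 ÷ 169 → quotient 8, remainder 166
169 ÷ 166 → quotient 1, remainder 3
166 ÷ 3 → quotient 55, remainder 1
3 ÷ 1 → quotient 3, remainder 0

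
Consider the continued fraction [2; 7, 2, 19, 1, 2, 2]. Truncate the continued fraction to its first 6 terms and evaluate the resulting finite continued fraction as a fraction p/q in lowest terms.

Start with 2.
1 + 1/(2/1) = 1 + 1/2 = 3/2
19 + 1/(3/2) = 19 + 2/3 = 59/3
2 + 1/(59/3) = 2 + 3/59 = 121/59
7 + 1/(121/59) = 7 + 59/121 = 906/121
2 + 1/(906/121) = 2 + 121/906 = 1933/906

1933/906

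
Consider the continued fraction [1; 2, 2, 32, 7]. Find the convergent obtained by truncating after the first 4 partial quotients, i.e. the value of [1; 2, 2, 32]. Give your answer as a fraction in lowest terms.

227/162

Start with 32.
2 + 1/(32/1) = 2 + 1/32 = 65/32
2 + 1/(65/32) = 2 + 32/65 = 162/65
1 + 1/(162/65) = 1 + 65/162 = 227/162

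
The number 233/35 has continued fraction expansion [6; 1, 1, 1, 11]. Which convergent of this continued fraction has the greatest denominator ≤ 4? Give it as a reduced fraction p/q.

20/3

a_0 = 6: 6/1  (≤ bound)
a_1 = 1: 7/1  (≤ bound)
a_2 = 1: 13/2  (≤ bound)
a_3 = 1: 20/3  (≤ bound)
a_4 = 11: 233/35  (> 4, stop)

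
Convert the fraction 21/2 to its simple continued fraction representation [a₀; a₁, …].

Repeatedly divide and take the remainder:
21 ÷ 2 → quotient 10, remainder 1
2 ÷ 1 → quotient 2, remainder 0

[10; 2]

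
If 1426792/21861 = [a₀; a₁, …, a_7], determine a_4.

Repeatedly divide and take the remainder:
1426792 = 65·21861 + 5827, so a_0 = 65
21861 = 3·5827 + 4380, so a_1 = 3
5827 = 1·4380 + 1447, so a_2 = 1
4380 = 3·1447 + 39, so a_3 = 3
1447 = 37·39 + 4, so a_4 = 37

37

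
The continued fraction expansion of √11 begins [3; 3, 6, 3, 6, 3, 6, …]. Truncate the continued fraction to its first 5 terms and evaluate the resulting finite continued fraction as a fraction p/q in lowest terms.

a_0 = 3: 3/1
a_1 = 3: 10/3
a_2 = 6: 63/19
a_3 = 3: 199/60
a_4 = 6: 1257/379

1257/379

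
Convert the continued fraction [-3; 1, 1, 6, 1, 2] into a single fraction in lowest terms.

Collapse the nested fraction from the inside out:
Start with 2.
1 + 1/(2/1) = 1 + 1/2 = 3/2
6 + 1/(3/2) = 6 + 2/3 = 20/3
1 + 1/(20/3) = 1 + 3/20 = 23/20
1 + 1/(23/20) = 1 + 20/23 = 43/23
-3 + 1/(43/23) = -3 + 23/43 = -106/43

-106/43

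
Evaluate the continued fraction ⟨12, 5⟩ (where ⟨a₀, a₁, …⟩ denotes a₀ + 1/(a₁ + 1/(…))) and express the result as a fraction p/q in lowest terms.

Start with 5.
12 + 1/(5/1) = 12 + 1/5 = 61/5

61/5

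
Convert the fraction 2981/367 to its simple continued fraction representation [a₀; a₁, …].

Repeatedly divide and take the remainder:
⌊2981/367⌋ = 8, remainder 45
⌊367/45⌋ = 8, remainder 7
⌊45/7⌋ = 6, remainder 3
⌊7/3⌋ = 2, remainder 1
⌊3/1⌋ = 3, remainder 0

[8; 8, 6, 2, 3]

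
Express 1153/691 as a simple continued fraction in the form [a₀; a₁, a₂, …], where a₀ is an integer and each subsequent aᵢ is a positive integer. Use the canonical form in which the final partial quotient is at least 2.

[1; 1, 2, 57, 4]

1153 = 1·691 + 462, so a_0 = 1
691 = 1·462 + 229, so a_1 = 1
462 = 2·229 + 4, so a_2 = 2
229 = 57·4 + 1, so a_3 = 57
4 = 4·1 + 0, so a_4 = 4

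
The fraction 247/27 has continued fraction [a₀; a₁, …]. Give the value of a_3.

Repeatedly divide and take the remainder:
247 ÷ 27 → quotient 9, remainder 4
27 ÷ 4 → quotient 6, remainder 3
4 ÷ 3 → quotient 1, remainder 1
3 ÷ 1 → quotient 3, remainder 0

3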